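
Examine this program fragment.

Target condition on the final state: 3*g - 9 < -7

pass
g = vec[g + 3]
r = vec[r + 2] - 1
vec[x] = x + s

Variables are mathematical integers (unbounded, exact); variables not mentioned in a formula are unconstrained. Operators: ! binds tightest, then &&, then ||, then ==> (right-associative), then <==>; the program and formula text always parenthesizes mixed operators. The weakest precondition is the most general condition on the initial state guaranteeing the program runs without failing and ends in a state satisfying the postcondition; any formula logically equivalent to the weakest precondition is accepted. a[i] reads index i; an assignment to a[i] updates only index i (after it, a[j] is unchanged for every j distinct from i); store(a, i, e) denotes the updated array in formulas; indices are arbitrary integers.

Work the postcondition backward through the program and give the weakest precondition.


Working backward. After the program, the postcondition 3*g - 9 < -7 must hold; in canonical form it is 3*g < 2.
Before vec[x] := x + s: 3*g < 2
Before r := vec[r + 2] - 1: 3*g < 2
Before g := vec[g + 3]: 3*vec[g + 3] < 2
Before skip: 3*vec[g + 3] < 2
Answer: WP = 3*vec[g + 3] < 2


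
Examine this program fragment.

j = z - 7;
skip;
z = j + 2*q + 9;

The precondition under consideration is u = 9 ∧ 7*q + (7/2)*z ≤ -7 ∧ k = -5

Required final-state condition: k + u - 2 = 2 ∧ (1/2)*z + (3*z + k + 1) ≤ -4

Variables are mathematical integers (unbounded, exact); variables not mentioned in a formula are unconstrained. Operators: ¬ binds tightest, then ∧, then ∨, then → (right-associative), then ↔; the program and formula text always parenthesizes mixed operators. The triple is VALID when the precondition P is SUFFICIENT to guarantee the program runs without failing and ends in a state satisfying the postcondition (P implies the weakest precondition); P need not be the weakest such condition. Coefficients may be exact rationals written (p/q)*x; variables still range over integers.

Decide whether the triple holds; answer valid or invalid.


Working backward. After the program, the postcondition k + u - 2 = 2 ∧ (1/2)*z + (3*z + k + 1) ≤ -4 must hold; in canonical form it is k + u = 4 ∧ k + (7/2)*z ≤ -5.
Before z := j + 2*q + 9: k + u = 4 ∧ (7/2)*j + k + 7*q ≤ -73/2
Before skip: k + u = 4 ∧ (7/2)*j + k + 7*q ≤ -73/2
Before j := z - 7: k + u = 4 ∧ k + 7*q + (7/2)*z ≤ -12
The weakest precondition is k + u = 4 ∧ k + 7*q + (7/2)*z ≤ -12.
Check whether u = 9 ∧ 7*q + (7/2)*z ≤ -7 ∧ k = -5 implies it.
Every state satisfying the precondition satisfies the weakest precondition: the implication holds.
Answer: valid


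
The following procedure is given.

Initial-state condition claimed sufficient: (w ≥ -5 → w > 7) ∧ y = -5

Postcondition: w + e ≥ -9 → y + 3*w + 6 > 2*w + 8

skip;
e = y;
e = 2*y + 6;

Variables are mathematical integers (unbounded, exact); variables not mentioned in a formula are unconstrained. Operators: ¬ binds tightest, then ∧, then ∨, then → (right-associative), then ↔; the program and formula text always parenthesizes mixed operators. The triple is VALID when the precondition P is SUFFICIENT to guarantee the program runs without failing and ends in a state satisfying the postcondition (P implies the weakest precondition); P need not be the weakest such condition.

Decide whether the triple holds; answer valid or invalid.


Working backward. After the program, the postcondition w + e ≥ -9 → y + 3*w + 6 > 2*w + 8 must hold; in canonical form it is e + w ≥ -9 → w + y > 2.
Before e := 2*y + 6: w + 2*y ≥ -15 → w + y > 2
Before e := y: w + 2*y ≥ -15 → w + y > 2
Before skip: w + 2*y ≥ -15 → w + y > 2
The weakest precondition is w + 2*y ≥ -15 → w + y > 2.
Check whether (w ≥ -5 → w > 7) ∧ y = -5 implies it.
Every state satisfying the precondition satisfies the weakest precondition: the implication holds.
Answer: valid


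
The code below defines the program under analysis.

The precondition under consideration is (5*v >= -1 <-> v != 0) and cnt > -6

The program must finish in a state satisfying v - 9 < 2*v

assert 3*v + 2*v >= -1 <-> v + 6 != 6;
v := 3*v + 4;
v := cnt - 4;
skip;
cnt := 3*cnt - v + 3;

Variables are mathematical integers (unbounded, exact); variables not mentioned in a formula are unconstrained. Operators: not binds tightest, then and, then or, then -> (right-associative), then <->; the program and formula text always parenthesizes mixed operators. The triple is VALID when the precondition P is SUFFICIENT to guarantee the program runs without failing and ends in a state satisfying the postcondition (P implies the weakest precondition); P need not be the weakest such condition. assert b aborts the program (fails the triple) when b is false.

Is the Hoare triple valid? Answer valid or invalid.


Working backward. After the program, the postcondition v - 9 < 2*v must hold; in canonical form it is v > -9.
Before cnt := 3*cnt - v + 3: v > -9
Before skip: v > -9
Before v := cnt - 4: cnt > -5
Before v := 3*v + 4: cnt > -5
Before assert 3*v + 2*v >= -1 <-> v + 6 != 6: (5*v >= -1 <-> v != 0) and cnt > -5
The weakest precondition is (5*v >= -1 <-> v != 0) and cnt > -5.
Check whether (5*v >= -1 <-> v != 0) and cnt > -6 implies it.
Countermodel: at the initial state cnt = -5, v = 1, the precondition holds but the weakest precondition fails.
Answer: invalid


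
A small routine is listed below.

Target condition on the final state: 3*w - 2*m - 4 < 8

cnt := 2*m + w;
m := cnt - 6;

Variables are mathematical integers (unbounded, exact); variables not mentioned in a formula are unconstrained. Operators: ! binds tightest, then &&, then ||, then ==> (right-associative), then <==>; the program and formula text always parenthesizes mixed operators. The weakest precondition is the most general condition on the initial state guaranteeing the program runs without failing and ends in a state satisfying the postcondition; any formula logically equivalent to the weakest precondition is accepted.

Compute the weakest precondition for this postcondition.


Working backward. After the program, the postcondition 3*w - 2*m - 4 < 8 must hold; in canonical form it is 3*w < 2*m + 12.
Before m := cnt - 6: 3*w < 2*cnt
Before cnt := 2*m + w: w < 4*m
Answer: WP = w < 4*m


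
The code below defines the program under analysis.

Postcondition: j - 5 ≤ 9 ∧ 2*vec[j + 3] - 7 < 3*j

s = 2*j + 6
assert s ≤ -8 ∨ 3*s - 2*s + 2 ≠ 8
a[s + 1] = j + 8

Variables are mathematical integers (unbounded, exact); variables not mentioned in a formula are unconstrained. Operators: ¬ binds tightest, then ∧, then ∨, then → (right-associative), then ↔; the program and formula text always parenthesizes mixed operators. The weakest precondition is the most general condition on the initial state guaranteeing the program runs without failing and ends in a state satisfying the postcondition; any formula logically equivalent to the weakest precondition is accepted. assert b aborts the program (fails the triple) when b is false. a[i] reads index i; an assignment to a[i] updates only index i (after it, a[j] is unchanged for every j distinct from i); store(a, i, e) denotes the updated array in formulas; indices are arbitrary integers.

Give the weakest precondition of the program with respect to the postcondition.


Working backward. After the program, the postcondition j - 5 ≤ 9 ∧ 2*vec[j + 3] - 7 < 3*j must hold; in canonical form it is j ≤ 14 ∧ 2*vec[j + 3] < 3*j + 7.
Before a[s + 1] := j + 8: j ≤ 14 ∧ 2*vec[j + 3] < 3*j + 7
Before assert s ≤ -8 ∨ 3*s - 2*s + 2 ≠ 8: (s ≤ -8 ∨ s ≠ 6) ∧ j ≤ 14 ∧ 2*vec[j + 3] < 3*j + 7
Before s := 2*j + 6: (2*j ≤ -14 ∨ 2*j ≠ 0) ∧ j ≤ 14 ∧ 2*vec[j + 3] < 3*j + 7
Answer: WP = (2*j ≤ -14 ∨ 2*j ≠ 0) ∧ j ≤ 14 ∧ 2*vec[j + 3] < 3*j + 7


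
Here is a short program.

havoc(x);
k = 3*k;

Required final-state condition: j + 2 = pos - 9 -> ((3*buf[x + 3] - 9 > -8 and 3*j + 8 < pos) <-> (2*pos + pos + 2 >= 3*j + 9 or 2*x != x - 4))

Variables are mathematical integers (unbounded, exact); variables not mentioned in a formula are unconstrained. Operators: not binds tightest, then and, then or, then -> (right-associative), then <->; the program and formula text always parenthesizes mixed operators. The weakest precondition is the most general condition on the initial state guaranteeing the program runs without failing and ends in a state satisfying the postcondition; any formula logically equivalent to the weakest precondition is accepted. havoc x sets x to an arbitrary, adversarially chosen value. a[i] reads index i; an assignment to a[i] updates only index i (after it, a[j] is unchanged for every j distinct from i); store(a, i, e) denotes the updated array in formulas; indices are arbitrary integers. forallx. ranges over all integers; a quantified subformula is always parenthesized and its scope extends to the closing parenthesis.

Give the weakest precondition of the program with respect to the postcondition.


Working backward. After the program, the postcondition j + 2 = pos - 9 -> ((3*buf[x + 3] - 9 > -8 and 3*j + 8 < pos) <-> (2*pos + pos + 2 >= 3*j + 9 or 2*x != x - 4)) must hold; in canonical form it is j = pos - 11 -> ((3*buf[x + 3] > 1 and 3*j < pos - 8) <-> (3*pos >= 3*j + 7 or x != -4)).
Before k := 3*k: j = pos - 11 -> ((3*buf[x + 3] > 1 and 3*j < pos - 8) <-> (3*pos >= 3*j + 7 or x != -4))
Before havoc x: forall x_1. (j = pos - 11 -> ((3*buf[x_1 + 3] > 1 and 3*j < pos - 8) <-> (3*pos >= 3*j + 7 or x_1 != -4)))
Answer: WP = forall x_1. (j = pos - 11 -> ((3*buf[x_1 + 3] > 1 and 3*j < pos - 8) <-> (3*pos >= 3*j + 7 or x_1 != -4)))


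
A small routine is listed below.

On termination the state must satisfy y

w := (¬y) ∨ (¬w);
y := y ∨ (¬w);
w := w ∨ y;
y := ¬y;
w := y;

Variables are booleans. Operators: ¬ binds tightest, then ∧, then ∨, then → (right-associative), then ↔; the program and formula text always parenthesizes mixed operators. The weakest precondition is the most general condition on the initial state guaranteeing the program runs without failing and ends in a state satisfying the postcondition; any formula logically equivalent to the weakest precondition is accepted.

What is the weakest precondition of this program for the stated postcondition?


Working backward. After the program, y must hold.
Before w := y: y
Before y := ¬y: ¬y
Before w := w ∨ y: ¬y
Before y := y ∨ (¬w): ¬(y ∨ (¬w))
Before w := (¬y) ∨ (¬w): ¬(y ∨ (¬((¬y) ∨ (¬w))))
Answer: WP = ¬(y ∨ (¬((¬y) ∨ (¬w))))


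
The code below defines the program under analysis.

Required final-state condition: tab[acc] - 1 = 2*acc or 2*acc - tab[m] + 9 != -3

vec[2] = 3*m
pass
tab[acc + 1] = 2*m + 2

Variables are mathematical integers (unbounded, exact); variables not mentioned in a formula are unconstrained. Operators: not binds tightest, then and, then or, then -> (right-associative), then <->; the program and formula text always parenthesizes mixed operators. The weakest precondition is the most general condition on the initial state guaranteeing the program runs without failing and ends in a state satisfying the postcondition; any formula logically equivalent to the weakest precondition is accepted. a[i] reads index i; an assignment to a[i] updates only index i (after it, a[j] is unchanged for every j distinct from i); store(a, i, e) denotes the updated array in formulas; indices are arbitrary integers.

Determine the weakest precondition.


Working backward. After the program, the postcondition tab[acc] - 1 = 2*acc or 2*acc - tab[m] + 9 != -3 must hold; in canonical form it is tab[acc] = 2*acc + 1 or 2*acc != tab[m] - 12.
Before tab[acc + 1] := 2*m + 2: store(tab, acc + 1, 2*m + 2)[acc] = 2*acc + 1 or 2*acc != store(tab, acc + 1, 2*m + 2)[m] - 12
Before skip: store(tab, acc + 1, 2*m + 2)[acc] = 2*acc + 1 or 2*acc != store(tab, acc + 1, 2*m + 2)[m] - 12
Before vec[2] := 3*m: store(tab, acc + 1, 2*m + 2)[acc] = 2*acc + 1 or 2*acc != store(tab, acc + 1, 2*m + 2)[m] - 12
Answer: WP = store(tab, acc + 1, 2*m + 2)[acc] = 2*acc + 1 or 2*acc != store(tab, acc + 1, 2*m + 2)[m] - 12


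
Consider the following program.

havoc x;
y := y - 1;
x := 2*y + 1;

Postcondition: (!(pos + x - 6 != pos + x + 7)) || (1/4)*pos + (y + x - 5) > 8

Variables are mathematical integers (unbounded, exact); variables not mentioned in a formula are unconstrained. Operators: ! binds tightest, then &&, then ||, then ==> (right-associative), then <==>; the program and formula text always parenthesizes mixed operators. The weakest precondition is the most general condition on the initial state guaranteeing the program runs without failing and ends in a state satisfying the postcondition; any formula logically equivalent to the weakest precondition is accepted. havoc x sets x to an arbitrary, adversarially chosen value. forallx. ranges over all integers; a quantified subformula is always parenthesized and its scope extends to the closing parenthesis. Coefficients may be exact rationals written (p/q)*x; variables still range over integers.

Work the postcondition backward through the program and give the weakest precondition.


Working backward. After the program, the postcondition (!(pos + x - 6 != pos + x + 7)) || (1/4)*pos + (y + x - 5) > 8 must hold; in canonical form it is (1/4)*pos + x + y > 13.
Before x := 2*y + 1: (1/4)*pos + 3*y > 12
Before y := y - 1: (1/4)*pos + 3*y > 15
Before havoc x: (1/4)*pos + 3*y > 15
Answer: WP = (1/4)*pos + 3*y > 15


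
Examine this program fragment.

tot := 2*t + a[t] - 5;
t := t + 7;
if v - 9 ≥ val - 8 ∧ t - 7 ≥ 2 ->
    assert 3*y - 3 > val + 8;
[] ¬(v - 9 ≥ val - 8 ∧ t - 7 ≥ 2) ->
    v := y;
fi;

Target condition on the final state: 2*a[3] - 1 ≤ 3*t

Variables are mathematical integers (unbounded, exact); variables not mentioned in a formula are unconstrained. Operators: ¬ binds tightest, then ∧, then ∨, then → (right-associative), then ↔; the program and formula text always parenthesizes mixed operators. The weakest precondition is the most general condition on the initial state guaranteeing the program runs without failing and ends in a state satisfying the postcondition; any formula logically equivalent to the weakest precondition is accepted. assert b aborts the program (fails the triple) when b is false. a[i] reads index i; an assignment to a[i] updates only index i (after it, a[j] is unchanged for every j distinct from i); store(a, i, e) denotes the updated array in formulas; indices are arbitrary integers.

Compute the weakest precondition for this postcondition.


Working backward. After the program, the postcondition 2*a[3] - 1 ≤ 3*t must hold; in canonical form it is 2*a[3] ≤ 3*t + 1.
Then branch requires 3*y > val + 11 ∧ 2*a[3] ≤ 3*t + 1; else branch requires 2*a[3] ≤ 3*t + 1.
Before the if: ((v ≥ val + 1 ∧ t ≥ 9) → (3*y > val + 11 ∧ 2*a[3] ≤ 3*t + 1)) ∧ ((¬(v ≥ val + 1 ∧ t ≥ 9)) → 2*a[3] ≤ 3*t + 1)
Before t := t + 7: ((v ≥ val + 1 ∧ t ≥ 2) → (3*y > val + 11 ∧ 2*a[3] ≤ 3*t + 22)) ∧ ((¬(v ≥ val + 1 ∧ t ≥ 2)) → 2*a[3] ≤ 3*t + 22)
Before tot := 2*t + a[t] - 5: ((v ≥ val + 1 ∧ t ≥ 2) → (3*y > val + 11 ∧ 2*a[3] ≤ 3*t + 22)) ∧ ((¬(v ≥ val + 1 ∧ t ≥ 2)) → 2*a[3] ≤ 3*t + 22)
Answer: WP = ((v ≥ val + 1 ∧ t ≥ 2) → (3*y > val + 11 ∧ 2*a[3] ≤ 3*t + 22)) ∧ ((¬(v ≥ val + 1 ∧ t ≥ 2)) → 2*a[3] ≤ 3*t + 22)


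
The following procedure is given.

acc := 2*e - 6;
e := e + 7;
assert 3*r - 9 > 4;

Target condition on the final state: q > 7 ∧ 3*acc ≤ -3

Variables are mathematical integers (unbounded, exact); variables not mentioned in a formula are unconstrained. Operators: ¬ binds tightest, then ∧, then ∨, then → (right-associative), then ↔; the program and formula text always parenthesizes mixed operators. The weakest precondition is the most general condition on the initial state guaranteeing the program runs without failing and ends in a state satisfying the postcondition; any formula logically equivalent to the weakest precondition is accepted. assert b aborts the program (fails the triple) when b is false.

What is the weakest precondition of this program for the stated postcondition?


Working backward. After the program, q > 7 ∧ 3*acc ≤ -3 must hold.
Before assert 3*r - 9 > 4: 3*r > 13 ∧ q > 7 ∧ 3*acc ≤ -3
Before e := e + 7: 3*r > 13 ∧ q > 7 ∧ 3*acc ≤ -3
Before acc := 2*e - 6: 3*r > 13 ∧ q > 7 ∧ 6*e ≤ 15
Answer: WP = 3*r > 13 ∧ q > 7 ∧ 6*e ≤ 15


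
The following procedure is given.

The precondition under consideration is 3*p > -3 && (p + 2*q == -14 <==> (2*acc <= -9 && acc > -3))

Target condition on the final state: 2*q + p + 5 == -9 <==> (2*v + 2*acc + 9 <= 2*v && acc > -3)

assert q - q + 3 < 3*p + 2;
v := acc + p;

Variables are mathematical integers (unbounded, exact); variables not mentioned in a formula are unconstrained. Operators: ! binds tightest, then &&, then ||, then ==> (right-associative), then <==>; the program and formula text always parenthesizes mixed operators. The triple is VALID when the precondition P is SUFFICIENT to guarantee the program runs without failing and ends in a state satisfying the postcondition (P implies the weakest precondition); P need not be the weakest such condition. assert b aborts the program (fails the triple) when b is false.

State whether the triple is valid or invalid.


Working backward. After the program, the postcondition 2*q + p + 5 == -9 <==> (2*v + 2*acc + 9 <= 2*v && acc > -3) must hold; in canonical form it is p + 2*q == -14 <==> (2*acc <= -9 && acc > -3).
Before v := acc + p: p + 2*q == -14 <==> (2*acc <= -9 && acc > -3)
Before assert q - q + 3 < 3*p + 2: 3*p > 1 && (p + 2*q == -14 <==> (2*acc <= -9 && acc > -3))
The weakest precondition is 3*p > 1 && (p + 2*q == -14 <==> (2*acc <= -9 && acc > -3)).
Check whether 3*p > -3 && (p + 2*q == -14 <==> (2*acc <= -9 && acc > -3)) implies it.
Countermodel: at the initial state acc = 0, p = 0, q = -6, the precondition holds but the weakest precondition fails.
Answer: invalid


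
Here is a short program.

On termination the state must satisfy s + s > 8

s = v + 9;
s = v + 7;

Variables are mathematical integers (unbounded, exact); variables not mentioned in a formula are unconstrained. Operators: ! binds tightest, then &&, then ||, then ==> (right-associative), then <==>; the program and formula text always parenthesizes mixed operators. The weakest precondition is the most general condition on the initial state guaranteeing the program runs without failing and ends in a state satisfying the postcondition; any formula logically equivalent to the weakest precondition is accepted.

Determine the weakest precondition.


Working backward. After the program, the postcondition s + s > 8 must hold; in canonical form it is 2*s > 8.
Before s := v + 7: 2*v > -6
Before s := v + 9: 2*v > -6
Answer: WP = 2*v > -6


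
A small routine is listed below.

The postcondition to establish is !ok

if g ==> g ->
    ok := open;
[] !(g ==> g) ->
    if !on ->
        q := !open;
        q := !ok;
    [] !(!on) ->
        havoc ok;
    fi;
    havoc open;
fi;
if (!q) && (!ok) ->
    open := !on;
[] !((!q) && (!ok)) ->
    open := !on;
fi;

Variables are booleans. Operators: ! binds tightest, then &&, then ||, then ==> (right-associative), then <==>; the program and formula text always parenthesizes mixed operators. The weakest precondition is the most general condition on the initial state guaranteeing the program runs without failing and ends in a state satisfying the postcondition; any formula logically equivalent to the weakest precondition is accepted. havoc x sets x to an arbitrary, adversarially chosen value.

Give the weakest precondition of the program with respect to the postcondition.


Working backward. After the program, !ok must hold.
Then branch requires !ok; else branch requires !ok.
Before the if: (((!q) && (!ok)) ==> (!ok)) && ((!((!q) && (!ok))) ==> (!ok))
Then branch requires (((!q) && (!open)) ==> (!open)) && ((!((!q) && (!open))) ==> (!open)); else branch requires ((!on) ==> (!ok)) && (!on).
Before the if: (((!q) && (!open)) ==> (!open)) && ((!((!q) && (!open))) ==> (!open))
Answer: WP = (((!q) && (!open)) ==> (!open)) && ((!((!q) && (!open))) ==> (!open))


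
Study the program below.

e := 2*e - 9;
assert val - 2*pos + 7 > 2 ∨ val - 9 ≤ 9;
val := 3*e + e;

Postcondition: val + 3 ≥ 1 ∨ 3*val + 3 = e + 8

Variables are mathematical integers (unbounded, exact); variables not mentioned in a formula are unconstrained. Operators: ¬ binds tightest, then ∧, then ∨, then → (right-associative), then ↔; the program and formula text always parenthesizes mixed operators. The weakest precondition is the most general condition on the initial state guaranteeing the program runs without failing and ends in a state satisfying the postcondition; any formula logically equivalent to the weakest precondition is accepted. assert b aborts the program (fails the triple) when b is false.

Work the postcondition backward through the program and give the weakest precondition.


Working backward. After the program, the postcondition val + 3 ≥ 1 ∨ 3*val + 3 = e + 8 must hold; in canonical form it is val ≥ -2 ∨ 3*val = e + 5.
Before val := 3*e + e: 4*e ≥ -2 ∨ 11*e = 5
Before assert val - 2*pos + 7 > 2 ∨ val - 9 ≤ 9: (val > 2*pos - 5 ∨ val ≤ 18) ∧ (4*e ≥ -2 ∨ 11*e = 5)
Before e := 2*e - 9: (val > 2*pos - 5 ∨ val ≤ 18) ∧ (8*e ≥ 34 ∨ 22*e = 104)
Answer: WP = (val > 2*pos - 5 ∨ val ≤ 18) ∧ (8*e ≥ 34 ∨ 22*e = 104)


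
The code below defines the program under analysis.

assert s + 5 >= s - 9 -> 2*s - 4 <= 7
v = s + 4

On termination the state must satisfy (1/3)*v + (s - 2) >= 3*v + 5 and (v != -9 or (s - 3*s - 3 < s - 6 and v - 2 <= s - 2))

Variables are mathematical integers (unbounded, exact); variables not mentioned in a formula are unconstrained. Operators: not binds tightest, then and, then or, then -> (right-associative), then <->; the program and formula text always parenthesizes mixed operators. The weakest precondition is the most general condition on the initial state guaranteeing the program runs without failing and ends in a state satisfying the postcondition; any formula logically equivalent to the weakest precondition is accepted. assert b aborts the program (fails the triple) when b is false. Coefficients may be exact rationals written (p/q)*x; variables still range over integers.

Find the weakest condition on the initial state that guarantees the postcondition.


Working backward. After the program, the postcondition (1/3)*v + (s - 2) >= 3*v + 5 and (v != -9 or (s - 3*s - 3 < s - 6 and v - 2 <= s - 2)) must hold; in canonical form it is s >= (8/3)*v + 7 and (v != -9 or (3*s > 3 and v <= s)).
Before v := s + 4: (5/3)*s <= -53/3 and s != -13
Before assert s + 5 >= s - 9 -> 2*s - 4 <= 7: 2*s <= 11 and (5/3)*s <= -53/3 and s != -13
Answer: WP = 2*s <= 11 and (5/3)*s <= -53/3 and s != -13


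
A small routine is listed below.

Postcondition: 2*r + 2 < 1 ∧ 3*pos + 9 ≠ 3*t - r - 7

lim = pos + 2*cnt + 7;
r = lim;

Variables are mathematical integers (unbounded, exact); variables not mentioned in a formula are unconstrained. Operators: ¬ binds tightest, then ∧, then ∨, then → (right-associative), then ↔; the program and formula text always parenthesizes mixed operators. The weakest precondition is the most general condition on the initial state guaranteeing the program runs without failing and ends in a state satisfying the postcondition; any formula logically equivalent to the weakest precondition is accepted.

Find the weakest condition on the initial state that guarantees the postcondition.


Working backward. After the program, the postcondition 2*r + 2 < 1 ∧ 3*pos + 9 ≠ 3*t - r - 7 must hold; in canonical form it is 2*r < -1 ∧ 3*pos + r ≠ 3*t - 16.
Before r := lim: 2*lim < -1 ∧ lim + 3*pos ≠ 3*t - 16
Before lim := pos + 2*cnt + 7: 4*cnt + 2*pos < -15 ∧ 2*cnt + 4*pos ≠ 3*t - 23
Answer: WP = 4*cnt + 2*pos < -15 ∧ 2*cnt + 4*pos ≠ 3*t - 23


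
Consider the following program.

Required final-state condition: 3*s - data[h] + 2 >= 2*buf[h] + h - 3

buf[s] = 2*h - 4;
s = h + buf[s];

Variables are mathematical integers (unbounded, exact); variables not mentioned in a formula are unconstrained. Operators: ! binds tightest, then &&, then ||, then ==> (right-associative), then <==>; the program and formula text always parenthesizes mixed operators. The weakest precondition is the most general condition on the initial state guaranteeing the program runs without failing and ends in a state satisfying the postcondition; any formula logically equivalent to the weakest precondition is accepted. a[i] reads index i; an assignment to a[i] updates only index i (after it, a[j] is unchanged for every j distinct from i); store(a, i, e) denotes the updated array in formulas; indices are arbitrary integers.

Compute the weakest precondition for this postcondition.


Working backward. After the program, the postcondition 3*s - data[h] + 2 >= 2*buf[h] + h - 3 must hold; in canonical form it is 3*s >= 2*buf[h] + data[h] + h - 5.
Before s := h + buf[s]: 3*buf[s] + 2*h >= 2*buf[h] + data[h] - 5
Before buf[s] := 2*h - 4: 3*store(buf, s, 2*h - 4)[s] + 2*h >= data[h] + 2*store(buf, s, 2*h - 4)[h] - 5
Answer: WP = 3*store(buf, s, 2*h - 4)[s] + 2*h >= data[h] + 2*store(buf, s, 2*h - 4)[h] - 5


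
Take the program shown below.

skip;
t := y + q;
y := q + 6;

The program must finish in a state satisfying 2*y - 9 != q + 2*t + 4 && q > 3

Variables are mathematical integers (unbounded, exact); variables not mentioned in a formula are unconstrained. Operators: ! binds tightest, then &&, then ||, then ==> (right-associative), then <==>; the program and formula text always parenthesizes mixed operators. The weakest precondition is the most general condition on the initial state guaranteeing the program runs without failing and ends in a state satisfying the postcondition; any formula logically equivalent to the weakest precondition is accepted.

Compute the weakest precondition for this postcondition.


Working backward. After the program, the postcondition 2*y - 9 != q + 2*t + 4 && q > 3 must hold; in canonical form it is 2*y != q + 2*t + 13 && q > 3.
Before y := q + 6: q != 2*t + 1 && q > 3
Before t := y + q: q + 2*y != -1 && q > 3
Before skip: q + 2*y != -1 && q > 3
Answer: WP = q + 2*y != -1 && q > 3


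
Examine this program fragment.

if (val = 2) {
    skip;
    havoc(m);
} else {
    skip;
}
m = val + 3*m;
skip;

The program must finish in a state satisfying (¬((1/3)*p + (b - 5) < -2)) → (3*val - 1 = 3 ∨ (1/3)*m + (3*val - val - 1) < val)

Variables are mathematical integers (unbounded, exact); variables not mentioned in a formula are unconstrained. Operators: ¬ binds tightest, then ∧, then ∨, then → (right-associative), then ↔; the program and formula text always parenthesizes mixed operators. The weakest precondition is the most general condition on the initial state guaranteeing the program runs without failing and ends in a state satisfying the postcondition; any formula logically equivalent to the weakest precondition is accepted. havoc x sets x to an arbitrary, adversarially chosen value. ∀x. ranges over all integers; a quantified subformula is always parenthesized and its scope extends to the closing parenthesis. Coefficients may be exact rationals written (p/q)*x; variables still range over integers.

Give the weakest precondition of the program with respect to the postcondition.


Working backward. After the program, the postcondition (¬((1/3)*p + (b - 5) < -2)) → (3*val - 1 = 3 ∨ (1/3)*m + (3*val - val - 1) < val) must hold; in canonical form it is (¬(b + (1/3)*p < 3)) → (3*val = 4 ∨ (1/3)*m + val < 1).
Before skip: (¬(b + (1/3)*p < 3)) → (3*val = 4 ∨ (1/3)*m + val < 1)
Before m := val + 3*m: (¬(b + (1/3)*p < 3)) → (3*val = 4 ∨ m + (4/3)*val < 1)
Then branch requires ∀m_1. ((¬(b + (1/3)*p < 3)) → (3*val = 4 ∨ m_1 + (4/3)*val < 1)); else branch requires (¬(b + (1/3)*p < 3)) → (3*val = 4 ∨ m + (4/3)*val < 1).
Before the if: (val = 2 → (∀m_1. ((¬(b + (1/3)*p < 3)) → (3*val = 4 ∨ m_1 + (4/3)*val < 1)))) ∧ ((¬(val = 2)) → ((¬(b + (1/3)*p < 3)) → (3*val = 4 ∨ m + (4/3)*val < 1)))
Answer: WP = (val = 2 → (∀m_1. ((¬(b + (1/3)*p < 3)) → (3*val = 4 ∨ m_1 + (4/3)*val < 1)))) ∧ ((¬(val = 2)) → ((¬(b + (1/3)*p < 3)) → (3*val = 4 ∨ m + (4/3)*val < 1)))


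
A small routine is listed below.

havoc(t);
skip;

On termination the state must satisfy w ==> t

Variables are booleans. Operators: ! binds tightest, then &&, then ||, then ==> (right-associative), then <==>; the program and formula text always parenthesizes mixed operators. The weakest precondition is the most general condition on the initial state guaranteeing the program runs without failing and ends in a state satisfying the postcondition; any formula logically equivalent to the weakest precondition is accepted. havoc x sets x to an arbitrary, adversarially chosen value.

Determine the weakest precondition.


Working backward. After the program, w ==> t must hold.
Before skip: w ==> t
Before havoc t: !w
Answer: WP = !w


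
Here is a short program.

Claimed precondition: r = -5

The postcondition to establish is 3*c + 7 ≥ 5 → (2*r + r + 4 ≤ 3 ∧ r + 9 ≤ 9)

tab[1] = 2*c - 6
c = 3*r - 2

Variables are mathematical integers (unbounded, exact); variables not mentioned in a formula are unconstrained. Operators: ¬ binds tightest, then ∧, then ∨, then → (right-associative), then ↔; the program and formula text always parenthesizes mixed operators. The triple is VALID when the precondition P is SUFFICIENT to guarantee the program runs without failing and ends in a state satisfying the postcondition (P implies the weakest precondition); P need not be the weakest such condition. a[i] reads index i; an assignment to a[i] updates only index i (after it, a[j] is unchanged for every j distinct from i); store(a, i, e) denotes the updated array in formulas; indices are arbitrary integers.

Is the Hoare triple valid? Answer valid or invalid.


Working backward. After the program, the postcondition 3*c + 7 ≥ 5 → (2*r + r + 4 ≤ 3 ∧ r + 9 ≤ 9) must hold; in canonical form it is 3*c ≥ -2 → (3*r ≤ -1 ∧ r ≤ 0).
Before c := 3*r - 2: 9*r ≥ 4 → (3*r ≤ -1 ∧ r ≤ 0)
Before tab[1] := 2*c - 6: 9*r ≥ 4 → (3*r ≤ -1 ∧ r ≤ 0)
The weakest precondition is 9*r ≥ 4 → (3*r ≤ -1 ∧ r ≤ 0).
Check whether r = -5 implies it.
Every state satisfying the precondition satisfies the weakest precondition: the implication holds.
Answer: valid


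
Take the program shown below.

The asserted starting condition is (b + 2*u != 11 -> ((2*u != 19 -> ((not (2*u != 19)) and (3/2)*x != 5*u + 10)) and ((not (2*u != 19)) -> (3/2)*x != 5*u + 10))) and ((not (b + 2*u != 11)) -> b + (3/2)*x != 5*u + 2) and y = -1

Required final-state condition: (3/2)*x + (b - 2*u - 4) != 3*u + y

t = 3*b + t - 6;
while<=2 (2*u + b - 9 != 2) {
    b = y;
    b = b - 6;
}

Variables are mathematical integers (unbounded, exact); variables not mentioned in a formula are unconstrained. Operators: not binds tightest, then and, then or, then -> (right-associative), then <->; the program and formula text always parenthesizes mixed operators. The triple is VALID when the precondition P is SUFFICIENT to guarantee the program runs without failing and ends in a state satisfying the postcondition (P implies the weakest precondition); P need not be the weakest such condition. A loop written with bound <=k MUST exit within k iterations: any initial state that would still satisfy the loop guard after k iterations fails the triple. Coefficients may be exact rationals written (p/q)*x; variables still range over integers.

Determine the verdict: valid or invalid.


Working backward. After the program, the postcondition (3/2)*x + (b - 2*u - 4) != 3*u + y must hold; in canonical form it is b + (3/2)*x != 5*u + y + 4.
Before the loop (bound <=2), unroll the exhaustion recursion (WP_0 = exit-now case; WP_j = one more guarded iteration, up to j = 2):
  WP_0: (not (b + 2*u != 11)) and b + (3/2)*x != 5*u + y + 4
  WP_1: (b + 2*u != 11 -> ((not (2*u + y != 17)) and (3/2)*x != 5*u + 10)) and ((not (b + 2*u != 11)) -> b + (3/2)*x != 5*u + y + 4)
  WP_2: (b + 2*u != 11 -> ((2*u + y != 17 -> ((not (2*u + y != 17)) and (3/2)*x != 5*u + 10)) and ((not (2*u + y != 17)) -> (3/2)*x != 5*u + 10))) and ((not (b + 2*u != 11)) -> b + (3/2)*x != 5*u + y + 4)
So before the loop: (b + 2*u != 11 -> ((2*u + y != 17 -> ((not (2*u + y != 17)) and (3/2)*x != 5*u + 10)) and ((not (2*u + y != 17)) -> (3/2)*x != 5*u + 10))) and ((not (b + 2*u != 11)) -> b + (3/2)*x != 5*u + y + 4)
Before t := 3*b + t - 6: (b + 2*u != 11 -> ((2*u + y != 17 -> ((not (2*u + y != 17)) and (3/2)*x != 5*u + 10)) and ((not (2*u + y != 17)) -> (3/2)*x != 5*u + 10))) and ((not (b + 2*u != 11)) -> b + (3/2)*x != 5*u + y + 4)
The weakest precondition is (b + 2*u != 11 -> ((2*u + y != 17 -> ((not (2*u + y != 17)) and (3/2)*x != 5*u + 10)) and ((not (2*u + y != 17)) -> (3/2)*x != 5*u + 10))) and ((not (b + 2*u != 11)) -> b + (3/2)*x != 5*u + y + 4).
Check whether (b + 2*u != 11 -> ((2*u != 19 -> ((not (2*u != 19)) and (3/2)*x != 5*u + 10)) and ((not (2*u != 19)) -> (3/2)*x != 5*u + 10))) and ((not (b + 2*u != 11)) -> b + (3/2)*x != 5*u + 2) and y = -1 implies it.
Countermodel: at the initial state b = 7, u = 2, x = 4, y = -1, the precondition holds but the weakest precondition fails.
Answer: invalid


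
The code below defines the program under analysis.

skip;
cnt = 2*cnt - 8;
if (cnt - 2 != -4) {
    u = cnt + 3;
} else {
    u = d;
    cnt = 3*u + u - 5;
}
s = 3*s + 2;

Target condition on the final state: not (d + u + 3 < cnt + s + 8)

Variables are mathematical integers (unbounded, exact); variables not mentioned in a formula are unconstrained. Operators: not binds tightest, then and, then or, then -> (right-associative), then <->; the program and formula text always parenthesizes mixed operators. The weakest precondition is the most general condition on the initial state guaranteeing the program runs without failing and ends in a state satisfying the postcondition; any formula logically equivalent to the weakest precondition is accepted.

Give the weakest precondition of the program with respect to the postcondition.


Working backward. After the program, the postcondition not (d + u + 3 < cnt + s + 8) must hold; in canonical form it is not (d + u < cnt + s + 5).
Before s := 3*s + 2: not (d + u < cnt + 3*s + 7)
Then branch requires not (d < 3*s + 4); else branch requires not (2*d + 3*s > -2).
Before the if: (cnt != -2 -> (not (d < 3*s + 4))) and ((not (cnt != -2)) -> (not (2*d + 3*s > -2)))
Before cnt := 2*cnt - 8: (2*cnt != 6 -> (not (d < 3*s + 4))) and ((not (2*cnt != 6)) -> (not (2*d + 3*s > -2)))
Before skip: (2*cnt != 6 -> (not (d < 3*s + 4))) and ((not (2*cnt != 6)) -> (not (2*d + 3*s > -2)))
Answer: WP = (2*cnt != 6 -> (not (d < 3*s + 4))) and ((not (2*cnt != 6)) -> (not (2*d + 3*s > -2)))


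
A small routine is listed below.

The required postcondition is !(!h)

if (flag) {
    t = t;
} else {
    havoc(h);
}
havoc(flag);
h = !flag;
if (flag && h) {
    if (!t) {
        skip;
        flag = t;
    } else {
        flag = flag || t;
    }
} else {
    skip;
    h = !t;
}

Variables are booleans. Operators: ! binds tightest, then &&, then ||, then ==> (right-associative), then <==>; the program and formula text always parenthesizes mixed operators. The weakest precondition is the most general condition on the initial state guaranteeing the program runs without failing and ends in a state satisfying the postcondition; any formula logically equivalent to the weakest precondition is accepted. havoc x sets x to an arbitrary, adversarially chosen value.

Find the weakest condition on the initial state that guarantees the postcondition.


Working backward. After the program, the postcondition !(!h) must hold; in canonical form it is h.
Then branch requires ((!t) ==> h) && (t ==> h); else branch requires !t.
Before the if: ((flag && h) ==> (((!t) ==> h) && (t ==> h))) && ((!(flag && h)) ==> (!t))
Before h := !flag: !t
Before havoc flag: !t
Then branch requires !t; else branch requires !t.
Before the if: (flag ==> (!t)) && ((!flag) ==> (!t))
Answer: WP = (flag ==> (!t)) && ((!flag) ==> (!t))


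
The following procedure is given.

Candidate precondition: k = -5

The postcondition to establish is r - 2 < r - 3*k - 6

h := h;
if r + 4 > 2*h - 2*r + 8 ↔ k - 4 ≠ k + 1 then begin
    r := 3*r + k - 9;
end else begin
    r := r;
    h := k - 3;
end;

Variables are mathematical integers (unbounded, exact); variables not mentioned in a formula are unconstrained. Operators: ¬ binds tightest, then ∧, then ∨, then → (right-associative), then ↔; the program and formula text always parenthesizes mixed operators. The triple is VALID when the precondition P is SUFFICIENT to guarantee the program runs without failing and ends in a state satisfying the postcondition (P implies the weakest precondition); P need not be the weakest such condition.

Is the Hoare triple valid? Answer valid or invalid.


Working backward. After the program, the postcondition r - 2 < r - 3*k - 6 must hold; in canonical form it is 3*k < -4.
Then branch requires 3*k < -4; else branch requires 3*k < -4.
Before the if: (3*r > 2*h + 4 → 3*k < -4) ∧ ((¬(3*r > 2*h + 4)) → 3*k < -4)
Before h := h: (3*r > 2*h + 4 → 3*k < -4) ∧ ((¬(3*r > 2*h + 4)) → 3*k < -4)
The weakest precondition is (3*r > 2*h + 4 → 3*k < -4) ∧ ((¬(3*r > 2*h + 4)) → 3*k < -4).
Check whether k = -5 implies it.
Every state satisfying the precondition satisfies the weakest precondition: the implication holds.
Answer: valid


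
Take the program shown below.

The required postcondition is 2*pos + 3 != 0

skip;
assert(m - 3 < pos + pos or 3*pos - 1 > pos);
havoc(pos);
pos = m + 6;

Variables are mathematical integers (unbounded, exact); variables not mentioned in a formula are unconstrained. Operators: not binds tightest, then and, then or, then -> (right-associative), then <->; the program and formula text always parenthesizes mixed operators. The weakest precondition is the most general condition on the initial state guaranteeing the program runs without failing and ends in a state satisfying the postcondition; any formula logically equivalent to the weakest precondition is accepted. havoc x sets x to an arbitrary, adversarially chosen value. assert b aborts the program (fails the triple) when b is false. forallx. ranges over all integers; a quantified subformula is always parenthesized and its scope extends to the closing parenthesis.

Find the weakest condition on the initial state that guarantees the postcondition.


Working backward. After the program, the postcondition 2*pos + 3 != 0 must hold; in canonical form it is 2*pos != -3.
Before pos := m + 6: 2*m != -15
Before havoc pos: 2*m != -15
Before assert m - 3 < pos + pos or 3*pos - 1 > pos: (m < 2*pos + 3 or 2*pos > 1) and 2*m != -15
Before skip: (m < 2*pos + 3 or 2*pos > 1) and 2*m != -15
Answer: WP = (m < 2*pos + 3 or 2*pos > 1) and 2*m != -15


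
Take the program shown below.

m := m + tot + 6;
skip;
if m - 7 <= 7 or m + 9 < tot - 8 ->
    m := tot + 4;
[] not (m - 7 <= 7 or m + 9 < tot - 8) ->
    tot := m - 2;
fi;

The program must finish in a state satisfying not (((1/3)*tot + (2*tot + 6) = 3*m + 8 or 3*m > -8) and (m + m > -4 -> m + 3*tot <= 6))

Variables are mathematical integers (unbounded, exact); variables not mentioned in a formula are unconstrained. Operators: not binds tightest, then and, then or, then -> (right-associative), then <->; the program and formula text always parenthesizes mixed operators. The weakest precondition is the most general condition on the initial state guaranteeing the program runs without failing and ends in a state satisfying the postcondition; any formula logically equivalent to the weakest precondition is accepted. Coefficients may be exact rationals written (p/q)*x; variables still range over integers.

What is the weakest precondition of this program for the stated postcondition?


Working backward. After the program, the postcondition not (((1/3)*tot + (2*tot + 6) = 3*m + 8 or 3*m > -8) and (m + m > -4 -> m + 3*tot <= 6)) must hold; in canonical form it is not (((7/3)*tot = 3*m + 2 or 3*m > -8) and (2*m > -4 -> m + 3*tot <= 6)).
Then branch requires not (((2/3)*tot = -14 or 3*tot > -20) and (2*tot > -12 -> 4*tot <= 2)); else branch requires not (((2/3)*m = -20/3 or 3*m > -8) and (2*m > -4 -> 4*m <= 12)).
Before the if: ((m <= 14 or m < tot - 17) -> (not (((2/3)*tot = -14 or 3*tot > -20) and (2*tot > -12 -> 4*tot <= 2)))) and ((not (m <= 14 or m < tot - 17)) -> (not (((2/3)*m = -20/3 or 3*m > -8) and (2*m > -4 -> 4*m <= 12))))
Before skip: ((m <= 14 or m < tot - 17) -> (not (((2/3)*tot = -14 or 3*tot > -20) and (2*tot > -12 -> 4*tot <= 2)))) and ((not (m <= 14 or m < tot - 17)) -> (not (((2/3)*m = -20/3 or 3*m > -8) and (2*m > -4 -> 4*m <= 12))))
Before m := m + tot + 6: ((m + tot <= 8 or m < -23) -> (not (((2/3)*tot = -14 or 3*tot > -20) and (2*tot > -12 -> 4*tot <= 2)))) and ((not (m + tot <= 8 or m < -23)) -> (not (((2/3)*m + (2/3)*tot = -32/3 or 3*m + 3*tot > -26) and (2*m + 2*tot > -16 -> 4*m + 4*tot <= -12))))
Answer: WP = ((m + tot <= 8 or m < -23) -> (not (((2/3)*tot = -14 or 3*tot > -20) and (2*tot > -12 -> 4*tot <= 2)))) and ((not (m + tot <= 8 or m < -23)) -> (not (((2/3)*m + (2/3)*tot = -32/3 or 3*m + 3*tot > -26) and (2*m + 2*tot > -16 -> 4*m + 4*tot <= -12))))
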